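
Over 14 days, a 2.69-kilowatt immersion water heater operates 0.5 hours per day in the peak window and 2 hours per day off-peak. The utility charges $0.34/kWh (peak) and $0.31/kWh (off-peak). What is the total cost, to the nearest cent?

$29.75

Peak energy = 2.69 kW × 0.5 h × 14 = 18.83 kWh
Off-peak energy = 2.69 kW × 2 h × 14 = 75.32 kWh
Cost = 18.83 × $0.34 + 75.32 × $0.31 = $6.4022 + $23.3492 = $29.75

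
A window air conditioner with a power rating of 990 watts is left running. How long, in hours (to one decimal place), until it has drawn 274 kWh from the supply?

276.8 h

Hours = 274 kWh ÷ 0.99 kW = 276.8 h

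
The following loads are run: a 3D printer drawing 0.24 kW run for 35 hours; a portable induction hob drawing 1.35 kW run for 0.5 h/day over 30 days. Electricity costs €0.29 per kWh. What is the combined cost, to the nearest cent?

3D printer: 0.24 kW × 35 h = 8.4 kWh
portable induction hob: Runtime = 0.5 h/day × 30 days = 15 h
portable induction hob: 1.35 kW × 15 h = 20.25 kWh
Total energy = 28.65 kWh
Cost = 28.65 × €0.29 = €8.31

€8.31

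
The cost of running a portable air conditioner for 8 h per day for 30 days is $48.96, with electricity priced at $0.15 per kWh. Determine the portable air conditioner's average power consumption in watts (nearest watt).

1360 W

Energy = $48.96 ÷ $0.15/kWh = 326.4 kWh
Runtime = 8 h/day × 30 days = 240 h
Power = 326.4 kWh ÷ 240 h = 1.36 kW = 1360 W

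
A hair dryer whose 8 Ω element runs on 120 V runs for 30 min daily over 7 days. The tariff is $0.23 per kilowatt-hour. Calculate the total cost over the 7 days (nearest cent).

$1.45

Power = V²/R = 120²/8 = 1800 W = 1.8 kW
Runtime = 30 min × 7 = 210 min = 3.5 h
Energy = 1.8 kW × 3.5 h = 6.3 kWh
Cost = 6.3 kWh × $0.23/kWh = $1.45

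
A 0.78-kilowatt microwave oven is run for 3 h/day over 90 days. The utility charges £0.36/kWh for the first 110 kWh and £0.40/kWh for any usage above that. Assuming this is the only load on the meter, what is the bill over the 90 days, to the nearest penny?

£79.84

Runtime = 3 h/day × 90 days = 270 h
Energy = 0.78 kW × 270 h = 210.6 kWh
Tier 1 (0–110 kWh): 110 × £0.36 = £39.6
Above 110 kWh: 100.6 × £0.40 = £40.24
Bill = £79.84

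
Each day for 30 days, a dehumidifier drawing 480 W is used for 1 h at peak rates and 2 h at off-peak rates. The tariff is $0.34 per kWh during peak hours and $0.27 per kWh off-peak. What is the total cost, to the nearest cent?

$12.67

Peak energy = 0.48 kW × 1 h × 30 = 14.4 kWh
Off-peak energy = 0.48 kW × 2 h × 30 = 28.8 kWh
Cost = 14.4 × $0.34 + 28.8 × $0.27 = $4.896 + $7.776 = $12.67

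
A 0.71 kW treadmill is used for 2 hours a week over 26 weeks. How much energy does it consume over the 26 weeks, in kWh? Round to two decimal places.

36.92 kWh

Runtime = 2 h/week × 26 weeks = 52 h
Energy = 0.71 kW × 52 h = 36.92 kWh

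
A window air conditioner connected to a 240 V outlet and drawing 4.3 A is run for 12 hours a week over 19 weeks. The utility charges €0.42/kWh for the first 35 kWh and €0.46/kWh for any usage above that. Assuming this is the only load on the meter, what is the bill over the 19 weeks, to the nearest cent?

€106.84

Power = 4.3 A × 240 V = 1032 W = 1.032 kW
Runtime = 12 h/week × 19 weeks = 228 h
Energy = 1.032 kW × 228 h = 235.296 kWh
Tier 1 (0–35 kWh): 35 × €0.42 = €14.7
Above 35 kWh: 200.296 × €0.46 = €92.13616
Bill = €106.84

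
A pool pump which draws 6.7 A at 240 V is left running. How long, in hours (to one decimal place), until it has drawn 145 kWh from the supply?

Power = 6.7 A × 240 V = 1608 W = 1.608 kW
Hours = 145 kWh ÷ 1.608 kW = 90.2 h

90.2 h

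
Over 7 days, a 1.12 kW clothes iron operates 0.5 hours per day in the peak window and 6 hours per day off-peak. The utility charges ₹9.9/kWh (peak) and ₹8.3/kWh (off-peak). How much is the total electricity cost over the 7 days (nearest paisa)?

Peak energy = 1.12 kW × 0.5 h × 7 = 3.92 kWh
Off-peak energy = 1.12 kW × 6 h × 7 = 47.04 kWh
Cost = 3.92 × ₹9.9 + 47.04 × ₹8.3 = ₹38.808 + ₹390.432 = ₹429.24

₹429.24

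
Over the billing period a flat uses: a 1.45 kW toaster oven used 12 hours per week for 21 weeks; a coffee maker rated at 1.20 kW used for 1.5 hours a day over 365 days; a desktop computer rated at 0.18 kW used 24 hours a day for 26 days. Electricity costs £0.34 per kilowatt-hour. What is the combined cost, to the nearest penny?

toaster oven: Runtime = 12 h/week × 21 weeks = 252 h
toaster oven: 1.45 kW × 252 h = 365.4 kWh
coffee maker: Runtime = 1.5 h/day × 365 days = 547.5 h
coffee maker: 1.2 kW × 547.5 h = 657 kWh
desktop computer: Runtime = 24 h × 26 = 624 h
desktop computer: 0.18 kW × 624 h = 112.32 kWh
Total energy = 1134.72 kWh
Cost = 1134.72 × £0.34 = £385.80

£385.80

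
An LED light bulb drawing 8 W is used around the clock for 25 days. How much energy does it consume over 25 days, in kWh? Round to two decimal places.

4.80 kWh

Runtime = 24 h × 25 = 600 h
Energy = 0.008 kW × 600 h = 4.8 kWh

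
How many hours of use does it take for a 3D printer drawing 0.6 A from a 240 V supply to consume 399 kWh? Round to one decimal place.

Power = 0.6 A × 240 V = 144 W = 0.144 kW
Hours = 399 kWh ÷ 0.144 kW = 2770.8 h

2770.8 h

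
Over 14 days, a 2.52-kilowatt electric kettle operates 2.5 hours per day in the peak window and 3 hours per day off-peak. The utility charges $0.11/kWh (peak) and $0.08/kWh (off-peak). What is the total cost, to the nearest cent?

$18.17

Peak energy = 2.52 kW × 2.5 h × 14 = 88.2 kWh
Off-peak energy = 2.52 kW × 3 h × 14 = 105.84 kWh
Cost = 88.2 × $0.11 + 105.84 × $0.08 = $9.702 + $8.4672 = $18.17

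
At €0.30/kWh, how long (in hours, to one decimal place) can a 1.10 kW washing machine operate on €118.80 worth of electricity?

360.0 h

Energy available = €118.80 ÷ €0.30/kWh = 396 kWh
Hours = 396 kWh ÷ 1.1 kW = 360.0 h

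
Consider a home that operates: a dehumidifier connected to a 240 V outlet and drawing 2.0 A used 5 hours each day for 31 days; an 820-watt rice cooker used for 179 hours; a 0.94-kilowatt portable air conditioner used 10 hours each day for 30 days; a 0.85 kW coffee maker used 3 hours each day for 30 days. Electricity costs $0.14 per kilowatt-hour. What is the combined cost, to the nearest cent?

$81.16

dehumidifier: Power = 2.0 A × 240 V = 480 W = 0.48 kW
dehumidifier: Runtime = 5 h/day × 31 days = 155 h
dehumidifier: 0.48 kW × 155 h = 74.4 kWh
rice cooker: 0.82 kW × 179 h = 146.78 kWh
portable air conditioner: Runtime = 10 h/day × 30 days = 300 h
portable air conditioner: 0.94 kW × 300 h = 282 kWh
coffee maker: Runtime = 3 h/day × 30 days = 90 h
coffee maker: 0.85 kW × 90 h = 76.5 kWh
Total energy = 579.68 kWh
Cost = 579.68 × $0.14 = $81.16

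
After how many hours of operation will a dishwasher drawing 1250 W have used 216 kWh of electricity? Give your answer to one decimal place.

172.8 h

Hours = 216 kWh ÷ 1.25 kW = 172.8 h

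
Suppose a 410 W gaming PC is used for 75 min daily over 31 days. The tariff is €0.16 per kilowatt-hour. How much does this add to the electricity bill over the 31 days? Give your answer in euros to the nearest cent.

€2.54

Runtime = 75 min × 31 = 2325 min = 38.75 h
Energy = 0.41 kW × 38.75 h = 15.8875 kWh
Cost = 15.8875 kWh × €0.16/kWh = €2.54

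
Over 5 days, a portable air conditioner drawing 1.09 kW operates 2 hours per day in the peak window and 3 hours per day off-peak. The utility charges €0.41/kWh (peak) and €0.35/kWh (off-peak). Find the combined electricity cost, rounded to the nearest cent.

€10.19

Peak energy = 1.09 kW × 2 h × 5 = 10.9 kWh
Off-peak energy = 1.09 kW × 3 h × 5 = 16.35 kWh
Cost = 10.9 × €0.41 + 16.35 × €0.35 = €4.469 + €5.7225 = €10.19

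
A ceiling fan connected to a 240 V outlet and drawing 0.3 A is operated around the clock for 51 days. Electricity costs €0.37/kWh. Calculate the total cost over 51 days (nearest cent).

Power = 0.3 A × 240 V = 72 W = 0.072 kW
Runtime = 24 h × 51 = 1224 h
Energy = 0.072 kW × 1224 h = 88.128 kWh
Cost = 88.128 kWh × €0.37/kWh = €32.61

€32.61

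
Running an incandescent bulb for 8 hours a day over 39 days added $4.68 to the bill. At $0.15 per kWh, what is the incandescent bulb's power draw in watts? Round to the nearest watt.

100 W

Energy = $4.68 ÷ $0.15/kWh = 31.2 kWh
Runtime = 8 h/day × 39 days = 312 h
Power = 31.2 kWh ÷ 312 h = 0.1 kW = 100 W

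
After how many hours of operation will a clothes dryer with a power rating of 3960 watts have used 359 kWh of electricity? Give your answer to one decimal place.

Hours = 359 kWh ÷ 3.96 kW = 90.7 h

90.7 h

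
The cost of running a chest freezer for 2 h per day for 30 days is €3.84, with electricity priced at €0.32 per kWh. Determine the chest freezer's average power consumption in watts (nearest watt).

Energy = €3.84 ÷ €0.32/kWh = 12 kWh
Runtime = 2 h/day × 30 days = 60 h
Power = 12 kWh ÷ 60 h = 0.2 kW = 200 W

200 W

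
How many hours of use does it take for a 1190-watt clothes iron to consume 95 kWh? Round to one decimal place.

79.8 h

Hours = 95 kWh ÷ 1.19 kW = 79.8 h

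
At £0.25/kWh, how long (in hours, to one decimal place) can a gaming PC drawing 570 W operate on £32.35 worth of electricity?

227.0 h

Energy available = £32.35 ÷ £0.25/kWh = 129.4 kWh
Hours = 129.4 kWh ÷ 0.57 kW = 227.0 h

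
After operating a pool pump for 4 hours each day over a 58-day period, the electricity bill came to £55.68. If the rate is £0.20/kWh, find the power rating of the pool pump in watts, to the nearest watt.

1200 W

Energy = £55.68 ÷ £0.20/kWh = 278.4 kWh
Runtime = 4 h/day × 58 days = 232 h
Power = 278.4 kWh ÷ 232 h = 1.2 kW = 1200 W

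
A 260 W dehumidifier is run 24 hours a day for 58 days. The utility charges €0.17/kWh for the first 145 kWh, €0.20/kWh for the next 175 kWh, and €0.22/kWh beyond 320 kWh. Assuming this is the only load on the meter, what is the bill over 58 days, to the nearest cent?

€68.87

Runtime = 24 h × 58 = 1392 h
Energy = 0.26 kW × 1392 h = 361.92 kWh
Tier 1 (0–145 kWh): 145 × €0.17 = €24.65
Tier 2 (145–320 kWh): 175 × €0.20 = €35
Above 320 kWh: 41.92 × €0.22 = €9.2224
Bill = €68.87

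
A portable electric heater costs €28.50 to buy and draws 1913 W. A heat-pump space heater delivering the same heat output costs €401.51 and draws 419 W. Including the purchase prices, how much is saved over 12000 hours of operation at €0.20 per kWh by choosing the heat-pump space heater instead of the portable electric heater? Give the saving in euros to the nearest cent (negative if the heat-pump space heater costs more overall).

portable electric heater: €28.50 + (1913/1000) kW × 12000 h × €0.20 = €28.50 + €4591.2 = €4619.7
heat-pump space heater: €401.51 + (419/1000) kW × 12000 h × €0.20 = €401.51 + €1005.6 = €1407.11
Saving = €4619.7 − €1407.11 = €3212.59

€3212.59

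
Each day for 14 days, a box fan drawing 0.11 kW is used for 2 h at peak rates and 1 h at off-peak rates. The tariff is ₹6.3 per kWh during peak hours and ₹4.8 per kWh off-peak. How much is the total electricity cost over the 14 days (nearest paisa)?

₹26.80

Peak energy = 0.11 kW × 2 h × 14 = 3.08 kWh
Off-peak energy = 0.11 kW × 1 h × 14 = 1.54 kWh
Cost = 3.08 × ₹6.3 + 1.54 × ₹4.8 = ₹19.404 + ₹7.392 = ₹26.80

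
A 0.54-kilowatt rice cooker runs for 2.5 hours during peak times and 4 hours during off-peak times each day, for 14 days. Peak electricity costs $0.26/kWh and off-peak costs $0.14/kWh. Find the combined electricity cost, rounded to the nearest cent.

$9.15

Peak energy = 0.54 kW × 2.5 h × 14 = 18.9 kWh
Off-peak energy = 0.54 kW × 4 h × 14 = 30.24 kWh
Cost = 18.9 × $0.26 + 30.24 × $0.14 = $4.914 + $4.2336 = $9.15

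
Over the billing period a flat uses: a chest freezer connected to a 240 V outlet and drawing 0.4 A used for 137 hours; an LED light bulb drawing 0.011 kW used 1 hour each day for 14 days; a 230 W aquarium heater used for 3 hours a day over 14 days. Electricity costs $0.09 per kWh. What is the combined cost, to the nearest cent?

chest freezer: Power = 0.4 A × 240 V = 96 W = 0.096 kW
chest freezer: 0.096 kW × 137 h = 13.152 kWh
LED light bulb: Runtime = 1 h/day × 14 days = 14 h
LED light bulb: 0.011 kW × 14 h = 0.154 kWh
aquarium heater: Runtime = 3 h/day × 14 days = 42 h
aquarium heater: 0.23 kW × 42 h = 9.66 kWh
Total energy = 22.966 kWh
Cost = 22.966 × $0.09 = $2.07

$2.07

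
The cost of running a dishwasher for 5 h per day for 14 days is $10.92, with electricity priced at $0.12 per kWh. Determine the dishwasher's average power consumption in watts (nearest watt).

1300 W

Energy = $10.92 ÷ $0.12/kWh = 91 kWh
Runtime = 5 h/day × 14 days = 70 h
Power = 91 kWh ÷ 70 h = 1.3 kW = 1300 W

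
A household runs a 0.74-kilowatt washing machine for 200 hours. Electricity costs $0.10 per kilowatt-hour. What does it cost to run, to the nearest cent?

Energy = 0.74 kW × 200 h = 148 kWh
Cost = 148 kWh × $0.10/kWh = $14.80

$14.80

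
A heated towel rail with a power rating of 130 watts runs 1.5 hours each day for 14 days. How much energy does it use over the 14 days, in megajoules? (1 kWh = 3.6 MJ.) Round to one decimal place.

Runtime = 1.5 h/day × 14 days = 21 h
Energy = 0.13 kW × 21 h = 2.73 kWh
= 2.73 × 3.6 MJ = 9.8 MJ

9.8 MJ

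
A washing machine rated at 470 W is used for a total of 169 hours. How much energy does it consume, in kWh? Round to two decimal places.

79.43 kWh

Energy = 0.47 kW × 169 h = 79.43 kWh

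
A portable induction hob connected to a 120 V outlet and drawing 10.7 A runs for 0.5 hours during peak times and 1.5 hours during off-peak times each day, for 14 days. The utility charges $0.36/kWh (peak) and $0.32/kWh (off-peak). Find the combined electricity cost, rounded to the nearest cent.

$11.86

Power = 10.7 A × 120 V = 1284 W = 1.284 kW
Peak energy = 1.284 kW × 0.5 h × 14 = 8.988 kWh
Off-peak energy = 1.284 kW × 1.5 h × 14 = 26.964 kWh
Cost = 8.988 × $0.36 + 26.964 × $0.32 = $3.23568 + $8.62848 = $11.86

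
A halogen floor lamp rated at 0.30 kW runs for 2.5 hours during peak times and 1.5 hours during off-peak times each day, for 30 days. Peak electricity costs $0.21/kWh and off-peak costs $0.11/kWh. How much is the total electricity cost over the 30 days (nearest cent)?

$6.21

Peak energy = 0.3 kW × 2.5 h × 30 = 22.5 kWh
Off-peak energy = 0.3 kW × 1.5 h × 30 = 13.5 kWh
Cost = 22.5 × $0.21 + 13.5 × $0.11 = $4.725 + $1.485 = $6.21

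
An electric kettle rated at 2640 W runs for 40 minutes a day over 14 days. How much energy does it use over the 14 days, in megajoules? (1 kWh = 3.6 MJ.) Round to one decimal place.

Runtime = 40 min × 14 = 560 min = 9.333333… h
Energy = 2.64 kW × 9.333333… h = 24.64 kWh
= 24.64 × 3.6 MJ = 88.7 MJ

88.7 MJ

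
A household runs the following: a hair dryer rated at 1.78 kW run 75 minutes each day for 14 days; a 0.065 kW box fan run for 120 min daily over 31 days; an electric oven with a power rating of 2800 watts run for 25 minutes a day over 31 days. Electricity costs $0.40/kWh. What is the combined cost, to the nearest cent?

$28.54

hair dryer: Runtime = 75 min × 14 = 1050 min = 17.5 h
hair dryer: 1.78 kW × 17.5 h = 31.15 kWh
box fan: Runtime = 120 min × 31 = 3720 min = 62 h
box fan: 0.065 kW × 62 h = 4.03 kWh
electric oven: Runtime = 25 min × 31 = 775 min = 12.916666… h
electric oven: 2.8 kW × 12.916666… h = 36.166666… kWh
Total energy = 71.346666… kWh
Cost = 71.346666… × $0.40 = $28.54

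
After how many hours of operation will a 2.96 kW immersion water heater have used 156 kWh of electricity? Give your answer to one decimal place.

52.7 h

Hours = 156 kWh ÷ 2.96 kW = 52.7 h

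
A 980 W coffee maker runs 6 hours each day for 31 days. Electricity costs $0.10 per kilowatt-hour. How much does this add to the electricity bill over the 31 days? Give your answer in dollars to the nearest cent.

Runtime = 6 h/day × 31 days = 186 h
Energy = 0.98 kW × 186 h = 182.28 kWh
Cost = 182.28 kWh × $0.10/kWh = $18.23

$18.23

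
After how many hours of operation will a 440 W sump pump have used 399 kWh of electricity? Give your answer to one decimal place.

Hours = 399 kWh ÷ 0.44 kW = 906.8 h

906.8 h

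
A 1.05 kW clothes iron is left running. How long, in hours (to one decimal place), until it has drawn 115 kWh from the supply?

109.5 h

Hours = 115 kWh ÷ 1.05 kW = 109.5 h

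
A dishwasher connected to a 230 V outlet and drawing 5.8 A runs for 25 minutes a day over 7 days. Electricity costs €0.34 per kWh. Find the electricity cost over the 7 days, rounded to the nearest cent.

Power = 5.8 A × 230 V = 1334 W = 1.334 kW
Runtime = 25 min × 7 = 175 min = 2.916666… h
Energy = 1.334 kW × 2.916666… h = 3.890833… kWh
Cost = 3.890833… kWh × €0.34/kWh = €1.32

€1.32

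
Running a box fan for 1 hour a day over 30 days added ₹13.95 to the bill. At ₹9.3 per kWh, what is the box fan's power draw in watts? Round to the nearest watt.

50 W

Energy = ₹13.95 ÷ ₹9.3/kWh = 1.5 kWh
Runtime = 1 h/day × 30 days = 30 h
Power = 1.5 kWh ÷ 30 h = 0.05 kW = 50 W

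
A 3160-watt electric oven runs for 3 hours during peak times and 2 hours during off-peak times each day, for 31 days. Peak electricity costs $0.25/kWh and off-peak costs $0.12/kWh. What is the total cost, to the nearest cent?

$96.98

Peak energy = 3.16 kW × 3 h × 31 = 293.88 kWh
Off-peak energy = 3.16 kW × 2 h × 31 = 195.92 kWh
Cost = 293.88 × $0.25 + 195.92 × $0.12 = $73.47 + $23.5104 = $96.98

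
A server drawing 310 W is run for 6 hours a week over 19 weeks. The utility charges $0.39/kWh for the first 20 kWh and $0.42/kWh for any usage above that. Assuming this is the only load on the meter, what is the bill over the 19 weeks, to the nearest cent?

Runtime = 6 h/week × 19 weeks = 114 h
Energy = 0.31 kW × 114 h = 35.34 kWh
Tier 1 (0–20 kWh): 20 × $0.39 = $7.8
Above 20 kWh: 15.34 × $0.42 = $6.4428
Bill = $14.24

$14.24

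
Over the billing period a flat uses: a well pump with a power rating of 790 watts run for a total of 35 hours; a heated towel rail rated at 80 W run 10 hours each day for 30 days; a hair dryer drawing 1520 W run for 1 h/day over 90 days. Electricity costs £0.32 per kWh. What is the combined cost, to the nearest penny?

£60.30

well pump: 0.79 kW × 35 h = 27.65 kWh
heated towel rail: Runtime = 10 h/day × 30 days = 300 h
heated towel rail: 0.08 kW × 300 h = 24 kWh
hair dryer: Runtime = 1 h/day × 90 days = 90 h
hair dryer: 1.52 kW × 90 h = 136.8 kWh
Total energy = 188.45 kWh
Cost = 188.45 × £0.32 = £60.30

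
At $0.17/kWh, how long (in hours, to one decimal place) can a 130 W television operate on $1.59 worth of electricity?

Energy available = $1.59 ÷ $0.17/kWh = 9.3529 kWh
Hours = 9.3529 kWh ÷ 0.13 kW = 71.9 h

71.9 h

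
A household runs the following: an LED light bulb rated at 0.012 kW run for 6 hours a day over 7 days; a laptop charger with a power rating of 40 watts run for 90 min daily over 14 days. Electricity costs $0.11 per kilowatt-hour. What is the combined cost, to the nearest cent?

$0.15

LED light bulb: Runtime = 6 h/day × 7 days = 42 h
LED light bulb: 0.012 kW × 42 h = 0.504 kWh
laptop charger: Runtime = 90 min × 14 = 1260 min = 21 h
laptop charger: 0.04 kW × 21 h = 0.84 kWh
Total energy = 1.344 kWh
Cost = 1.344 × $0.11 = $0.15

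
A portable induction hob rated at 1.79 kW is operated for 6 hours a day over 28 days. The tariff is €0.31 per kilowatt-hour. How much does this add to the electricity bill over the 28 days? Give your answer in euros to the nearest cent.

€93.22

Runtime = 6 h/day × 28 days = 168 h
Energy = 1.79 kW × 168 h = 300.72 kWh
Cost = 300.72 kWh × €0.31/kWh = €93.22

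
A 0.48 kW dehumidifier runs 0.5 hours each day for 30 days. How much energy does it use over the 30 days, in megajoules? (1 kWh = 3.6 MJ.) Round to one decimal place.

Runtime = 0.5 h/day × 30 days = 15 h
Energy = 0.48 kW × 15 h = 7.2 kWh
= 7.2 × 3.6 MJ = 25.9 MJ

25.9 MJ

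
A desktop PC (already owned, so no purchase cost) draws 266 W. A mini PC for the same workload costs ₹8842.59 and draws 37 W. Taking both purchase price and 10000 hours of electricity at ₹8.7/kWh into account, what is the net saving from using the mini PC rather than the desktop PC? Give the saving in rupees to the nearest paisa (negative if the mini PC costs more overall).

₹11080.41

desktop PC: ₹0.00 + (266/1000) kW × 10000 h × ₹8.7 = ₹0.00 + ₹23142 = ₹23142
mini PC: ₹8842.59 + (37/1000) kW × 10000 h × ₹8.7 = ₹8842.59 + ₹3219 = ₹12061.59
Saving = ₹23142 − ₹12061.59 = ₹11080.41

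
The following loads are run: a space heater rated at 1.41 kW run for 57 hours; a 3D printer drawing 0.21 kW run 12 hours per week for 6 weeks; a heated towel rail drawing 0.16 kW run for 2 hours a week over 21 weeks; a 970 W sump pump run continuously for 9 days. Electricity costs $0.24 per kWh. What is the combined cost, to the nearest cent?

$74.82

space heater: 1.41 kW × 57 h = 80.37 kWh
3D printer: Runtime = 12 h/week × 6 weeks = 72 h
3D printer: 0.21 kW × 72 h = 15.12 kWh
heated towel rail: Runtime = 2 h/week × 21 weeks = 42 h
heated towel rail: 0.16 kW × 42 h = 6.72 kWh
sump pump: Runtime = 24 h × 9 = 216 h
sump pump: 0.97 kW × 216 h = 209.52 kWh
Total energy = 311.73 kWh
Cost = 311.73 × $0.24 = $74.82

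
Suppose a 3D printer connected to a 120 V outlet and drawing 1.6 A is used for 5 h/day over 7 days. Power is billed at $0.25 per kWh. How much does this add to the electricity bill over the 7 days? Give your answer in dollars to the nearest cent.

$1.68

Power = 1.6 A × 120 V = 192 W = 0.192 kW
Runtime = 5 h/day × 7 days = 35 h
Energy = 0.192 kW × 35 h = 6.72 kWh
Cost = 6.72 kWh × $0.25/kWh = $1.68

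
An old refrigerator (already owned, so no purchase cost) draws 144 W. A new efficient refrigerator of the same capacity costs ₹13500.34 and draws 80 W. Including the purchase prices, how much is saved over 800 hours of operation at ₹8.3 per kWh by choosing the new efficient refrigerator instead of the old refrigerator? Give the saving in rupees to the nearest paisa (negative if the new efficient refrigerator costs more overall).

old refrigerator: ₹0.00 + (144/1000) kW × 800 h × ₹8.3 = ₹0.00 + ₹956.16 = ₹956.16
new efficient refrigerator: ₹13500.34 + (80/1000) kW × 800 h × ₹8.3 = ₹13500.34 + ₹531.2 = ₹14031.54
Saving = ₹956.16 − ₹14031.54 = −₹13075.38

-₹13075.38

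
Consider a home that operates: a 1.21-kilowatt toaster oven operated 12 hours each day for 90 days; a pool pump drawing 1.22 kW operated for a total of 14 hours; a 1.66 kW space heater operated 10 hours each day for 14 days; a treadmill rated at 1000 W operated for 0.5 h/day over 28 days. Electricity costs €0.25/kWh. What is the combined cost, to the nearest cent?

€392.57

toaster oven: Runtime = 12 h/day × 90 days = 1080 h
toaster oven: 1.21 kW × 1080 h = 1306.8 kWh
pool pump: 1.22 kW × 14 h = 17.08 kWh
space heater: Runtime = 10 h/day × 14 days = 140 h
space heater: 1.66 kW × 140 h = 232.4 kWh
treadmill: Runtime = 0.5 h/day × 28 days = 14 h
treadmill: 1 kW × 14 h = 14 kWh
Total energy = 1570.28 kWh
Cost = 1570.28 × €0.25 = €392.57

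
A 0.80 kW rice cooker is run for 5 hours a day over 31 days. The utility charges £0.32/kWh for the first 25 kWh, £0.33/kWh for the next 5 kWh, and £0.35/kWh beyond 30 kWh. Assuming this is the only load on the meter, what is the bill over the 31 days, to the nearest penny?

£42.55

Runtime = 5 h/day × 31 days = 155 h
Energy = 0.8 kW × 155 h = 124 kWh
Tier 1 (0–25 kWh): 25 × £0.32 = £8
Tier 2 (25–30 kWh): 5 × £0.33 = £1.65
Above 30 kWh: 94 × £0.35 = £32.9
Bill = £42.55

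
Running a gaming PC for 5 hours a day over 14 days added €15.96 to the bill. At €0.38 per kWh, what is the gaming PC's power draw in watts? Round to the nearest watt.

Energy = €15.96 ÷ €0.38/kWh = 42 kWh
Runtime = 5 h/day × 14 days = 70 h
Power = 42 kWh ÷ 70 h = 0.6 kW = 600 W

600 W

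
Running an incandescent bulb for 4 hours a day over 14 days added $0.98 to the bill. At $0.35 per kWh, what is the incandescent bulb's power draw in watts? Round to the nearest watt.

Energy = $0.98 ÷ $0.35/kWh = 2.8 kWh
Runtime = 4 h/day × 14 days = 56 h
Power = 2.8 kWh ÷ 56 h = 0.05 kW = 50 W

50 W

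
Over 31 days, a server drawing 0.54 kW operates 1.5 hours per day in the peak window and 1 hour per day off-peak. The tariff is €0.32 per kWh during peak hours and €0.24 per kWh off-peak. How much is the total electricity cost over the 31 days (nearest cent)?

Peak energy = 0.54 kW × 1.5 h × 31 = 25.11 kWh
Off-peak energy = 0.54 kW × 1 h × 31 = 16.74 kWh
Cost = 25.11 × €0.32 + 16.74 × €0.24 = €8.0352 + €4.0176 = €12.05

€12.05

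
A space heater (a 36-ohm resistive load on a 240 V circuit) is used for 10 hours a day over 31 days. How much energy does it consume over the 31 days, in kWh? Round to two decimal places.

496.00 kWh

Power = V²/R = 240²/36 = 1600 W = 1.6 kW
Runtime = 10 h/day × 31 days = 310 h
Energy = 1.6 kW × 310 h = 496 kWh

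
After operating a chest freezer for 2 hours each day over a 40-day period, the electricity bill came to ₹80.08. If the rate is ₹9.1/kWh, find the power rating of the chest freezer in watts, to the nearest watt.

Energy = ₹80.08 ÷ ₹9.1/kWh = 8.8 kWh
Runtime = 2 h/day × 40 days = 80 h
Power = 8.8 kWh ÷ 80 h = 0.11 kW = 110 W

110 W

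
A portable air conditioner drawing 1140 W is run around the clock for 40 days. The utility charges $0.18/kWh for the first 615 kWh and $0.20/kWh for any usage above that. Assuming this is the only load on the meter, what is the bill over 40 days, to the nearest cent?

$206.58

Runtime = 24 h × 40 = 960 h
Energy = 1.14 kW × 960 h = 1094.4 kWh
Tier 1 (0–615 kWh): 615 × $0.18 = $110.7
Above 615 kWh: 479.4 × $0.20 = $95.88
Bill = $206.58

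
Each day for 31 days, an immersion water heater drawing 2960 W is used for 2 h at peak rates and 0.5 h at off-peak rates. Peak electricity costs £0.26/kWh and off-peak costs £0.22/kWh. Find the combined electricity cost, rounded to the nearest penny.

£57.81

Peak energy = 2.96 kW × 2 h × 31 = 183.52 kWh
Off-peak energy = 2.96 kW × 0.5 h × 31 = 45.88 kWh
Cost = 183.52 × £0.26 + 45.88 × £0.22 = £47.7152 + £10.0936 = £57.81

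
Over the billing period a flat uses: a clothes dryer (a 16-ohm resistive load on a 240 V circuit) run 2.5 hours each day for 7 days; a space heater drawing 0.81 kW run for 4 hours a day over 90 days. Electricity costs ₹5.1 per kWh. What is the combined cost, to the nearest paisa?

₹1808.46

clothes dryer: Power = V²/R = 240²/16 = 3600 W = 3.6 kW
clothes dryer: Runtime = 2.5 h/day × 7 days = 17.5 h
clothes dryer: 3.6 kW × 17.5 h = 63 kWh
space heater: Runtime = 4 h/day × 90 days = 360 h
space heater: 0.81 kW × 360 h = 291.6 kWh
Total energy = 354.6 kWh
Cost = 354.6 × ₹5.1 = ₹1808.46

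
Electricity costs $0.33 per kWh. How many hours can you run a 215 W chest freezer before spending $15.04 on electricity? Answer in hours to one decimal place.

Energy available = $15.04 ÷ $0.33/kWh = 45.5758 kWh
Hours = 45.5758 kWh ÷ 0.215 kW = 212.0 h

212.0 h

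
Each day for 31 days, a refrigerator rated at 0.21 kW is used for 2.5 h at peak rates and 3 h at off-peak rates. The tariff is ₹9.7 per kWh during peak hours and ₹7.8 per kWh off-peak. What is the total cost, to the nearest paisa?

₹310.20

Peak energy = 0.21 kW × 2.5 h × 31 = 16.275 kWh
Off-peak energy = 0.21 kW × 3 h × 31 = 19.53 kWh
Cost = 16.275 × ₹9.7 + 19.53 × ₹7.8 = ₹157.8675 + ₹152.334 = ₹310.20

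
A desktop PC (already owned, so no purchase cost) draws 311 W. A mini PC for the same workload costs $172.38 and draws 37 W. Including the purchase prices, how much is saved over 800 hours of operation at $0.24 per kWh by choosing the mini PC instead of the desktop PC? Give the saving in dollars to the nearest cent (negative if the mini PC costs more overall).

desktop PC: $0.00 + (311/1000) kW × 800 h × $0.24 = $0.00 + $59.712 = $59.712
mini PC: $172.38 + (37/1000) kW × 800 h × $0.24 = $172.38 + $7.104 = $179.484
Saving = $59.712 − $179.484 = −$119.772 → -$119.77

-$119.77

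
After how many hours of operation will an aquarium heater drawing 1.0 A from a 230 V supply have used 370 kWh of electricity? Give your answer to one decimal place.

1608.7 h

Power = 1.0 A × 230 V = 230 W = 0.23 kW
Hours = 370 kWh ÷ 0.23 kW = 1608.7 h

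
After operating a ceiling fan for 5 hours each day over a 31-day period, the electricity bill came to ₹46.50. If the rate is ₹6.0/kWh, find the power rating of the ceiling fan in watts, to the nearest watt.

Energy = ₹46.50 ÷ ₹6.0/kWh = 7.75 kWh
Runtime = 5 h/day × 31 days = 155 h
Power = 7.75 kWh ÷ 155 h = 0.05 kW = 50 W

50 W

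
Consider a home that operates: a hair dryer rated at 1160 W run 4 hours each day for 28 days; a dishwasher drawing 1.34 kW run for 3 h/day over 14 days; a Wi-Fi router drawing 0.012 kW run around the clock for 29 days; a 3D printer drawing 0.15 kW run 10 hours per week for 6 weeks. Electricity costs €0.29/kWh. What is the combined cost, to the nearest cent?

€59.03

hair dryer: Runtime = 4 h/day × 28 days = 112 h
hair dryer: 1.16 kW × 112 h = 129.92 kWh
dishwasher: Runtime = 3 h/day × 14 days = 42 h
dishwasher: 1.34 kW × 42 h = 56.28 kWh
Wi-Fi router: Runtime = 24 h × 29 = 696 h
Wi-Fi router: 0.012 kW × 696 h = 8.352 kWh
3D printer: Runtime = 10 h/week × 6 weeks = 60 h
3D printer: 0.15 kW × 60 h = 9 kWh
Total energy = 203.552 kWh
Cost = 203.552 × €0.29 = €59.03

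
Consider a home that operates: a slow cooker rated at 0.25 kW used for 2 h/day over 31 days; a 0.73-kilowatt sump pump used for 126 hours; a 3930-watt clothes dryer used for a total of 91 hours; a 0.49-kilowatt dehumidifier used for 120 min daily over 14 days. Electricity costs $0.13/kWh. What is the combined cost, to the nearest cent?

$62.25

slow cooker: Runtime = 2 h/day × 31 days = 62 h
slow cooker: 0.25 kW × 62 h = 15.5 kWh
sump pump: 0.73 kW × 126 h = 91.98 kWh
clothes dryer: 3.93 kW × 91 h = 357.63 kWh
dehumidifier: Runtime = 120 min × 14 = 1680 min = 28 h
dehumidifier: 0.49 kW × 28 h = 13.72 kWh
Total energy = 478.83 kWh
Cost = 478.83 × $0.13 = $62.25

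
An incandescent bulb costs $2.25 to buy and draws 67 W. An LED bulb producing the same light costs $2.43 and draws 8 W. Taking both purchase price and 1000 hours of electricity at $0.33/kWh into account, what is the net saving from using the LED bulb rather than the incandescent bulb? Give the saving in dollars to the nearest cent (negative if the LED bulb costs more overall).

incandescent bulb: $2.25 + (67/1000) kW × 1000 h × $0.33 = $2.25 + $22.11 = $24.36
LED bulb: $2.43 + (8/1000) kW × 1000 h × $0.33 = $2.43 + $2.64 = $5.07
Saving = $24.36 − $5.07 = $19.29

$19.29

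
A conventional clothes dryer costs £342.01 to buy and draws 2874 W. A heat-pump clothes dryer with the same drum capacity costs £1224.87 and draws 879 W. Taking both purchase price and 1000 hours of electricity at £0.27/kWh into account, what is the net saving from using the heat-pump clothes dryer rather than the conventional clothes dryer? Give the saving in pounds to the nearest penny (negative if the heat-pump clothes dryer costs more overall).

conventional clothes dryer: £342.01 + (2874/1000) kW × 1000 h × £0.27 = £342.01 + £775.98 = £1117.99
heat-pump clothes dryer: £1224.87 + (879/1000) kW × 1000 h × £0.27 = £1224.87 + £237.33 = £1462.2
Saving = £1117.99 − £1462.2 = −£344.21

-£344.21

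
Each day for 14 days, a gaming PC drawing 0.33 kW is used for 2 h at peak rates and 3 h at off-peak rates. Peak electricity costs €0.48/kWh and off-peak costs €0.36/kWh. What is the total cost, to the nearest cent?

€9.42

Peak energy = 0.33 kW × 2 h × 14 = 9.24 kWh
Off-peak energy = 0.33 kW × 3 h × 14 = 13.86 kWh
Cost = 9.24 × €0.48 + 13.86 × €0.36 = €4.4352 + €4.9896 = €9.42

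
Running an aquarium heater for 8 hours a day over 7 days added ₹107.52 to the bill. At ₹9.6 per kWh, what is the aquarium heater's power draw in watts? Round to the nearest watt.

200 W

Energy = ₹107.52 ÷ ₹9.6/kWh = 11.2 kWh
Runtime = 8 h/day × 7 days = 56 h
Power = 11.2 kWh ÷ 56 h = 0.2 kW = 200 W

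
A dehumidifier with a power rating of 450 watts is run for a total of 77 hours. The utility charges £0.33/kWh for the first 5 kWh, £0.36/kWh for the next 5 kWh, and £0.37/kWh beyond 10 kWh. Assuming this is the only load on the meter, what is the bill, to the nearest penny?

Energy = 0.45 kW × 77 h = 34.65 kWh
Tier 1 (0–5 kWh): 5 × £0.33 = £1.65
Tier 2 (5–10 kWh): 5 × £0.36 = £1.8
Above 10 kWh: 24.65 × £0.37 = £9.1205
Bill = £12.57

£12.57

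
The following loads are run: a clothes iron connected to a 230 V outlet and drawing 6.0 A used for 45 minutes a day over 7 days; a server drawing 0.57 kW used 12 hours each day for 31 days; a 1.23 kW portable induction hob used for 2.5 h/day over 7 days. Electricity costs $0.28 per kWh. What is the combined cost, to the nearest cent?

$67.43

clothes iron: Power = 6.0 A × 230 V = 1380 W = 1.38 kW
clothes iron: Runtime = 45 min × 7 = 315 min = 5.25 h
clothes iron: 1.38 kW × 5.25 h = 7.245 kWh
server: Runtime = 12 h/day × 31 days = 372 h
server: 0.57 kW × 372 h = 212.04 kWh
portable induction hob: Runtime = 2.5 h/day × 7 days = 17.5 h
portable induction hob: 1.23 kW × 17.5 h = 21.525 kWh
Total energy = 240.81 kWh
Cost = 240.81 × $0.28 = $67.43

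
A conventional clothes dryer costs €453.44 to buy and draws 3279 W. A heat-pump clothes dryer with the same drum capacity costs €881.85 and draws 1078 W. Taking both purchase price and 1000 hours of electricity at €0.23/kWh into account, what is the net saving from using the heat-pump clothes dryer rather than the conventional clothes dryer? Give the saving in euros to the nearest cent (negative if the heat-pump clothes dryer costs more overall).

conventional clothes dryer: €453.44 + (3279/1000) kW × 1000 h × €0.23 = €453.44 + €754.17 = €1207.61
heat-pump clothes dryer: €881.85 + (1078/1000) kW × 1000 h × €0.23 = €881.85 + €247.94 = €1129.79
Saving = €1207.61 − €1129.79 = €77.82

€77.82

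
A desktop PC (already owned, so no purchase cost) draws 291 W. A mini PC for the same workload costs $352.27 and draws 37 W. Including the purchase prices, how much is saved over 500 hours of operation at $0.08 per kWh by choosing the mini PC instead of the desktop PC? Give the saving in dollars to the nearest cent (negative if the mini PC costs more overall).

-$342.11

desktop PC: $0.00 + (291/1000) kW × 500 h × $0.08 = $0.00 + $11.64 = $11.64
mini PC: $352.27 + (37/1000) kW × 500 h × $0.08 = $352.27 + $1.48 = $353.75
Saving = $11.64 − $353.75 = −$342.11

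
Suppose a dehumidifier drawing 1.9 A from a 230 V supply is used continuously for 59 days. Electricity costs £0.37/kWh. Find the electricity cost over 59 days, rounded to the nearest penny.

Power = 1.9 A × 230 V = 437 W = 0.437 kW
Runtime = 24 h × 59 = 1416 h
Energy = 0.437 kW × 1416 h = 618.792 kWh
Cost = 618.792 kWh × £0.37/kWh = £228.95

£228.95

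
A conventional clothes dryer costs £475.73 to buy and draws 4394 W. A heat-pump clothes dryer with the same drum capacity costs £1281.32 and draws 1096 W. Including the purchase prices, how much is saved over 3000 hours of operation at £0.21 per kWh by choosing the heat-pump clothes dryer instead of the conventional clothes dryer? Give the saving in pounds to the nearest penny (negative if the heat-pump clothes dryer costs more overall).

£1272.15

conventional clothes dryer: £475.73 + (4394/1000) kW × 3000 h × £0.21 = £475.73 + £2768.22 = £3243.95
heat-pump clothes dryer: £1281.32 + (1096/1000) kW × 3000 h × £0.21 = £1281.32 + £690.48 = £1971.8
Saving = £3243.95 − £1971.8 = £1272.15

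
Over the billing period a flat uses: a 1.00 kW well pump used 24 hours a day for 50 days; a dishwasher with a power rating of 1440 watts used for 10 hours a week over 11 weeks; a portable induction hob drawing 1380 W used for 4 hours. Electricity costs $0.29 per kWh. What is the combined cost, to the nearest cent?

$395.54

well pump: Runtime = 24 h × 50 = 1200 h
well pump: 1 kW × 1200 h = 1200 kWh
dishwasher: Runtime = 10 h/week × 11 weeks = 110 h
dishwasher: 1.44 kW × 110 h = 158.4 kWh
portable induction hob: 1.38 kW × 4 h = 5.52 kWh
Total energy = 1363.92 kWh
Cost = 1363.92 × $0.29 = $395.54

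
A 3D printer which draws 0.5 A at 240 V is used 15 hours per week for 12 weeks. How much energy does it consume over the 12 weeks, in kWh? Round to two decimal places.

21.60 kWh

Power = 0.5 A × 240 V = 120 W = 0.12 kW
Runtime = 15 h/week × 12 weeks = 180 h
Energy = 0.12 kW × 180 h = 21.6 kWh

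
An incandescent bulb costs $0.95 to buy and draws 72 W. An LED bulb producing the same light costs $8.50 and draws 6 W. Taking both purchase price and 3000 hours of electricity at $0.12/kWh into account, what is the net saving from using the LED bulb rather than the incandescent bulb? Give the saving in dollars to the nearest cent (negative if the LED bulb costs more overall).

$16.21

incandescent bulb: $0.95 + (72/1000) kW × 3000 h × $0.12 = $0.95 + $25.92 = $26.87
LED bulb: $8.50 + (6/1000) kW × 3000 h × $0.12 = $8.50 + $2.16 = $10.66
Saving = $26.87 − $10.66 = $16.21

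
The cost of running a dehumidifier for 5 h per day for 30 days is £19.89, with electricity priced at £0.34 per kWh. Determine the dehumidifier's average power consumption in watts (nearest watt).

Energy = £19.89 ÷ £0.34/kWh = 58.5 kWh
Runtime = 5 h/day × 30 days = 150 h
Power = 58.5 kWh ÷ 150 h = 0.39 kW = 390 W

390 W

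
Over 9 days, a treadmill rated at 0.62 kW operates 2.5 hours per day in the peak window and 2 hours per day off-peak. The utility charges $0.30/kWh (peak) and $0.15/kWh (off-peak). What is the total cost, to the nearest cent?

Peak energy = 0.62 kW × 2.5 h × 9 = 13.95 kWh
Off-peak energy = 0.62 kW × 2 h × 9 = 11.16 kWh
Cost = 13.95 × $0.30 + 11.16 × $0.15 = $4.185 + $1.674 = $5.86

$5.86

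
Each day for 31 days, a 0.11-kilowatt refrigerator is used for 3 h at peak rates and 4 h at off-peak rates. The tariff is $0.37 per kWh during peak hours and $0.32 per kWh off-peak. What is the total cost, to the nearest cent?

$8.15

Peak energy = 0.11 kW × 3 h × 31 = 10.23 kWh
Off-peak energy = 0.11 kW × 4 h × 31 = 13.64 kWh
Cost = 10.23 × $0.37 + 13.64 × $0.32 = $3.7851 + $4.3648 = $8.15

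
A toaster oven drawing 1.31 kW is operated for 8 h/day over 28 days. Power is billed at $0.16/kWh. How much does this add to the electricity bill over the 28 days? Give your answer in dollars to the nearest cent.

$46.95

Runtime = 8 h/day × 28 days = 224 h
Energy = 1.31 kW × 224 h = 293.44 kWh
Cost = 293.44 kWh × $0.16/kWh = $46.95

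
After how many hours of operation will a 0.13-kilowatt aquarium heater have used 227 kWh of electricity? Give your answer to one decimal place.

Hours = 227 kWh ÷ 0.13 kW = 1746.2 h

1746.2 h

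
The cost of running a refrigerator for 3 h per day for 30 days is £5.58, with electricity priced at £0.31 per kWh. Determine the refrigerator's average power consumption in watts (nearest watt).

200 W

Energy = £5.58 ÷ £0.31/kWh = 18 kWh
Runtime = 3 h/day × 30 days = 90 h
Power = 18 kWh ÷ 90 h = 0.2 kW = 200 W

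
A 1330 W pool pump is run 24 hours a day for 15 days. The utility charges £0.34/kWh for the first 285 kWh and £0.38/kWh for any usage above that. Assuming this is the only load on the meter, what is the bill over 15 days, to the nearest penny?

Runtime = 24 h × 15 = 360 h
Energy = 1.33 kW × 360 h = 478.8 kWh
Tier 1 (0–285 kWh): 285 × £0.34 = £96.9
Above 285 kWh: 193.8 × £0.38 = £73.644
Bill = £170.54

£170.54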